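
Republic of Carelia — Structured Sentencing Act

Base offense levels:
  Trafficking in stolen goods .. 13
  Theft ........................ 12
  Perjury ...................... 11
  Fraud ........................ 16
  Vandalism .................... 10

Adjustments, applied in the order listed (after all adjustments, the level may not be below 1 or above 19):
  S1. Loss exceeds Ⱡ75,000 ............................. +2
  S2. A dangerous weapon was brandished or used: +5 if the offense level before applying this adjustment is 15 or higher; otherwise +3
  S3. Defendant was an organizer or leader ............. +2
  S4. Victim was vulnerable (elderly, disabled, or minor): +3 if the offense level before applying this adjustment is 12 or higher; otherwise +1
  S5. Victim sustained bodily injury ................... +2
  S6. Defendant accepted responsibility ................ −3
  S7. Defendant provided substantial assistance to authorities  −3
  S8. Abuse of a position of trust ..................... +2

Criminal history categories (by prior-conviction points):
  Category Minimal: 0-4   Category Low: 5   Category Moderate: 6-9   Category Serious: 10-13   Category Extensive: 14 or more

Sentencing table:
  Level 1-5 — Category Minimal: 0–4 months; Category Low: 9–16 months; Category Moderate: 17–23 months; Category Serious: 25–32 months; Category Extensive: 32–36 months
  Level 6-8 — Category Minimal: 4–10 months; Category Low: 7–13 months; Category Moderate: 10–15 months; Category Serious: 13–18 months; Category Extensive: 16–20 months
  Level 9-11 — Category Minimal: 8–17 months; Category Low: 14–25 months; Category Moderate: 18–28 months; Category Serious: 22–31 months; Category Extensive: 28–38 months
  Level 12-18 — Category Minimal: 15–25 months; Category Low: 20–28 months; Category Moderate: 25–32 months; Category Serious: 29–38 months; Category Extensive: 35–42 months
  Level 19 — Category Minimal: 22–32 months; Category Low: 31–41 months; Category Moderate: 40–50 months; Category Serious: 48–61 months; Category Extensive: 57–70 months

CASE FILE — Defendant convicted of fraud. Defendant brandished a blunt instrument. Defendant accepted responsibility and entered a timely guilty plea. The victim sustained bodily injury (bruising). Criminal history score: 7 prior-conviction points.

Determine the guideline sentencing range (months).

Base offense level for fraud: 16.
S1 does not apply.
S2 applies (level before this adjustment is 16 ≥ 15, so +5): 16 + 5 = 21.
S5 applies: 21 + 2 = 23.
S6 applies: 23 − 3 = 20.
S7 does not apply.
Level 20 exceeds the maximum of 19; capped at 19.
Final offense level: 19.
Criminal history: 7 prior points → Category Moderate (6-9).
Level 19 falls in the 19 band.
Grid: Level 19 × Category Moderate = 40-50 months.

40-50 months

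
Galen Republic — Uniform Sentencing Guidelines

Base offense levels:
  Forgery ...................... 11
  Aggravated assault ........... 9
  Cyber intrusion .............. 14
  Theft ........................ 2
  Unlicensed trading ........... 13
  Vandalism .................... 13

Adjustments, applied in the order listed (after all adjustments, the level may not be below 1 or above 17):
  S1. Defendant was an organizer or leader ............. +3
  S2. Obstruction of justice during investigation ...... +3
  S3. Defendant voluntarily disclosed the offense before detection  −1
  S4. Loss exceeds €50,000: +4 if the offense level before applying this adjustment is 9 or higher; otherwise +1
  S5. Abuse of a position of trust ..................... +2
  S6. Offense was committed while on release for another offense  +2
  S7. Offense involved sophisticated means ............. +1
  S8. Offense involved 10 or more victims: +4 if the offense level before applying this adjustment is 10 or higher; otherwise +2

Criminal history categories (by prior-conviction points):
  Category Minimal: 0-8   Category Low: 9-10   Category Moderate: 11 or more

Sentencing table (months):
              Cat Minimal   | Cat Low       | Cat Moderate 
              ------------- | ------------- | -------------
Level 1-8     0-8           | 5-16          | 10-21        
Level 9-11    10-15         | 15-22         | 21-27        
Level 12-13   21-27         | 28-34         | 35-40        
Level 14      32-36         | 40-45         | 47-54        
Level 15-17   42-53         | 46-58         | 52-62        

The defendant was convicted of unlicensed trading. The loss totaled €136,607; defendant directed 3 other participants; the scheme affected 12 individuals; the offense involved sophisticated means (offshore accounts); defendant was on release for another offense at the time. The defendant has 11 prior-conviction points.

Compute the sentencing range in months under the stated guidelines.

Base offense level for unlicensed trading: 13.
S1 applies: 13 + 3 = 16.
S2 does not apply.
S4 applies (level before this adjustment is 16 ≥ 9, so +4): 16 + 4 = 20.
S6 applies: 20 + 2 = 22.
S7 applies: 22 + 1 = 23.
S8 applies (level before this adjustment is 23 ≥ 10, so +4): 23 + 4 = 27.
Level 27 exceeds the maximum of 17; capped at 17.
Final offense level: 17.
Criminal history: 11 prior points → Category Moderate (11+).
Level 17 falls in the 15-17 band.
Grid: Level 15-17 × Category Moderate = 52-62 months.

52-62 months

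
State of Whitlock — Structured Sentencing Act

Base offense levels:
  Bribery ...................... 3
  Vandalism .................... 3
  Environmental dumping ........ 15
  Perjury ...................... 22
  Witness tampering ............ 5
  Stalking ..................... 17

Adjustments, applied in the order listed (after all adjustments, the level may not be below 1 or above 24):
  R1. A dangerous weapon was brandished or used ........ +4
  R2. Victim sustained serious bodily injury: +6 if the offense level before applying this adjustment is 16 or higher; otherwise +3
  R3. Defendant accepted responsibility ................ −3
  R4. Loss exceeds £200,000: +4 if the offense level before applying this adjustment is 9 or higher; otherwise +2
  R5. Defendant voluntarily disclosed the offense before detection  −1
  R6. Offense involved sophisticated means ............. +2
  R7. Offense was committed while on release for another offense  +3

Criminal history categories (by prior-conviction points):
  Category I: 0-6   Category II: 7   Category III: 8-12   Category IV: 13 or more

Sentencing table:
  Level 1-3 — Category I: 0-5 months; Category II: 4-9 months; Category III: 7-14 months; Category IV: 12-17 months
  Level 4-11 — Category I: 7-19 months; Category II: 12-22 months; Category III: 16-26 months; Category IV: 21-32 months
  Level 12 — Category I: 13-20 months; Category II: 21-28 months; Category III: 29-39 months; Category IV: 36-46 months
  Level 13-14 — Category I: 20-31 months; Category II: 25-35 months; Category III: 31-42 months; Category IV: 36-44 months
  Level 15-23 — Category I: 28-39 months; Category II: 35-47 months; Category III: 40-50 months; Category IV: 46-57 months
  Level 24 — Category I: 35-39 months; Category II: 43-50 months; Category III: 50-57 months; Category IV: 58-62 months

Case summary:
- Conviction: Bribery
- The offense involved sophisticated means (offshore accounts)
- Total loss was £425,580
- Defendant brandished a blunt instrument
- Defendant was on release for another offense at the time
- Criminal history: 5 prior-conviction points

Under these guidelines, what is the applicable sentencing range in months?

20-31 months

Base offense level for bribery: 3.
R1 applies: 3 + 4 = 7.
R4 applies (level before this adjustment is 7 < 9, so +2): 7 + 2 = 9.
R6 applies: 9 + 2 = 11.
R7 applies: 11 + 3 = 14.
Final offense level: 14.
Criminal history: 5 prior points → Category I (0-6).
Level 14 falls in the 13-14 band.
Grid: Level 13-14 × Category I = 20-31 months.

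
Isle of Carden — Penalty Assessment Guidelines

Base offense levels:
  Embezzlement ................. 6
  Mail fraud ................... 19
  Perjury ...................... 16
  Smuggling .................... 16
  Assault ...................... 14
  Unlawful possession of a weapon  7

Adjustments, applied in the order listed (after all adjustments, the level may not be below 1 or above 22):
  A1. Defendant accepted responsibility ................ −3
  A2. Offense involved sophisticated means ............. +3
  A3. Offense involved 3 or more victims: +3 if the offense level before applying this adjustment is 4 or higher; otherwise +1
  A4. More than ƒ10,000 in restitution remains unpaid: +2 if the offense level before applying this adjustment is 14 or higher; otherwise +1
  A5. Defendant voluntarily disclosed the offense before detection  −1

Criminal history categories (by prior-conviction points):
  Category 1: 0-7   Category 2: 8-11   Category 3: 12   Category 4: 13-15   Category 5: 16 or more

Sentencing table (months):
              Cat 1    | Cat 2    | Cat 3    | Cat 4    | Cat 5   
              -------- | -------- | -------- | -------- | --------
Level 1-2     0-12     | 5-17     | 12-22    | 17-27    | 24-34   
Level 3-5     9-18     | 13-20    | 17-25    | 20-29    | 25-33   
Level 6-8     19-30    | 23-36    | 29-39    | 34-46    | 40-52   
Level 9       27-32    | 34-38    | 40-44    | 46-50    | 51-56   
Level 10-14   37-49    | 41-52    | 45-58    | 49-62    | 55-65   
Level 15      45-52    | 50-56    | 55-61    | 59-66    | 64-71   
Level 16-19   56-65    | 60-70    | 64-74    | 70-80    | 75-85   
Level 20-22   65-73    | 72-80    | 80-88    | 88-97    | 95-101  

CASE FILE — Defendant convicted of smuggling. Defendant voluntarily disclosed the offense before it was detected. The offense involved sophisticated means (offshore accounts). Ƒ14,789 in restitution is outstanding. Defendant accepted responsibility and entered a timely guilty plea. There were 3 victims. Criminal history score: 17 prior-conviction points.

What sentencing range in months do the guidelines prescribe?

Base offense level for smuggling: 16.
A1 applies: 16 − 3 = 13.
A2 applies: 13 + 3 = 16.
A3 applies (level before this adjustment is 16 ≥ 4, so +3): 16 + 3 = 19.
A4 applies (level before this adjustment is 19 ≥ 14, so +2): 19 + 2 = 21.
A5 applies: 21 − 1 = 20.
Final offense level: 20.
Criminal history: 17 prior points → Category 5 (16+).
Level 20 falls in the 20-22 band.
Grid: Level 20-22 × Category 5 = 95-101 months.

95-101 months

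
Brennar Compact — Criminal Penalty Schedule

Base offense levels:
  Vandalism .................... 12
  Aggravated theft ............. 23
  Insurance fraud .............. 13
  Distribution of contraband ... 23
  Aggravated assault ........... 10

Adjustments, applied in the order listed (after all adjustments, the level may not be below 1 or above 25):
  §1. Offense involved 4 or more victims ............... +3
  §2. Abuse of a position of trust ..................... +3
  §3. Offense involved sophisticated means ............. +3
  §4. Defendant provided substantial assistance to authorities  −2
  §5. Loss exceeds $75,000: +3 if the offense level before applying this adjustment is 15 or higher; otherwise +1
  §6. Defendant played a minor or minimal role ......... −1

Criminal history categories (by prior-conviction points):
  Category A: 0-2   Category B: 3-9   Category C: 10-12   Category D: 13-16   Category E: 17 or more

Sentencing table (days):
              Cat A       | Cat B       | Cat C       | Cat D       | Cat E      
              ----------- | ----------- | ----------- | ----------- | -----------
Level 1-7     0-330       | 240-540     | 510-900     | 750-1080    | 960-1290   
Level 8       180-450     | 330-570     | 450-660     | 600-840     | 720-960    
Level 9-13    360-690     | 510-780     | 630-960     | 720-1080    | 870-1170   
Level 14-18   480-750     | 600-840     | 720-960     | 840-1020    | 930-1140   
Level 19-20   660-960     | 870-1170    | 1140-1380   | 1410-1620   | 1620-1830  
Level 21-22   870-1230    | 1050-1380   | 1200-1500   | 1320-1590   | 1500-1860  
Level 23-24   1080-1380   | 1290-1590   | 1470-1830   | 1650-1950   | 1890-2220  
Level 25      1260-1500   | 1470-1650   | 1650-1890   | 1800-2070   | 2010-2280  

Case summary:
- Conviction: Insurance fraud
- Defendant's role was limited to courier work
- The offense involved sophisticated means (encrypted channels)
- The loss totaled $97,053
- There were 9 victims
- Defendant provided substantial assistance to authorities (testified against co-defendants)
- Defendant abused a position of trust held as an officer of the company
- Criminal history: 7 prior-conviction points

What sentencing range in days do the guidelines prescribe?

Base offense level for insurance fraud: 13.
§1 applies: 13 + 3 = 16.
§2 applies: 16 + 3 = 19.
§3 applies: 19 + 3 = 22.
§4 applies: 22 − 2 = 20.
§5 applies (level before this adjustment is 20 ≥ 15, so +3): 20 + 3 = 23.
§6 applies: 23 − 1 = 22.
Final offense level: 22.
Criminal history: 7 prior points → Category B (3-9).
Level 22 falls in the 21-22 band.
Grid: Level 21-22 × Category B = 1050-1380 days.

1050-1380 days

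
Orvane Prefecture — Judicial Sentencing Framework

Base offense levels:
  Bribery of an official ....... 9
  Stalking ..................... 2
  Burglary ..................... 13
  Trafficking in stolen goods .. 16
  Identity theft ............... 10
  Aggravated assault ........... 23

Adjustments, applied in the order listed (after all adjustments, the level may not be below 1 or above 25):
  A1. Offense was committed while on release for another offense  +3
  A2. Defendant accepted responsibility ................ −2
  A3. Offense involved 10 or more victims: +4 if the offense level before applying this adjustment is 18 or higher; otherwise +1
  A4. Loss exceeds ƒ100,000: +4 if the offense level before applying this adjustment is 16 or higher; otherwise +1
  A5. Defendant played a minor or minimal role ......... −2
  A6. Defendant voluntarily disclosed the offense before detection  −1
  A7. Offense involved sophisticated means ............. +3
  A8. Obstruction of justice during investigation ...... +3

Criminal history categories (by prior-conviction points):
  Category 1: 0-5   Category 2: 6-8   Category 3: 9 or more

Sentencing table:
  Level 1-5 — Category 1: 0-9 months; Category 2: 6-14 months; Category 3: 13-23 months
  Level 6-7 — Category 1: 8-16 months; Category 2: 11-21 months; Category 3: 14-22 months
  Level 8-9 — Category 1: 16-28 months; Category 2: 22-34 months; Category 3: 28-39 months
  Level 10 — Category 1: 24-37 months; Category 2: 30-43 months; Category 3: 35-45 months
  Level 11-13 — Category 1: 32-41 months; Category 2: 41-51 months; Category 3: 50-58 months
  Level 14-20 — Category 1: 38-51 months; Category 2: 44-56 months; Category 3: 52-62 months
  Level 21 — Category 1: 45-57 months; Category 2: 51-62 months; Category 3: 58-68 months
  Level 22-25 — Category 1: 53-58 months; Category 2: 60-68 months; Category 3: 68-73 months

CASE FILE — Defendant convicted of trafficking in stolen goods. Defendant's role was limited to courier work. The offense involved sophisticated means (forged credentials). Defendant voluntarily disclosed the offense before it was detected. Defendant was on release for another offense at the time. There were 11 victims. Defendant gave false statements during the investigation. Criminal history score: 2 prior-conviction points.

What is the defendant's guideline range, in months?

53-58 months

Base offense level for trafficking in stolen goods: 16.
A1 applies: 16 + 3 = 19.
A3 applies (level before this adjustment is 19 ≥ 18, so +4): 19 + 4 = 23.
A5 applies: 23 − 2 = 21.
A6 applies: 21 − 1 = 20.
A7 applies: 20 + 3 = 23.
A8 applies: 23 + 3 = 26.
Level 26 exceeds the maximum of 25; capped at 25.
Final offense level: 25.
Criminal history: 2 prior points → Category 1 (0-5).
Level 25 falls in the 22-25 band.
Grid: Level 22-25 × Category 1 = 53-58 months.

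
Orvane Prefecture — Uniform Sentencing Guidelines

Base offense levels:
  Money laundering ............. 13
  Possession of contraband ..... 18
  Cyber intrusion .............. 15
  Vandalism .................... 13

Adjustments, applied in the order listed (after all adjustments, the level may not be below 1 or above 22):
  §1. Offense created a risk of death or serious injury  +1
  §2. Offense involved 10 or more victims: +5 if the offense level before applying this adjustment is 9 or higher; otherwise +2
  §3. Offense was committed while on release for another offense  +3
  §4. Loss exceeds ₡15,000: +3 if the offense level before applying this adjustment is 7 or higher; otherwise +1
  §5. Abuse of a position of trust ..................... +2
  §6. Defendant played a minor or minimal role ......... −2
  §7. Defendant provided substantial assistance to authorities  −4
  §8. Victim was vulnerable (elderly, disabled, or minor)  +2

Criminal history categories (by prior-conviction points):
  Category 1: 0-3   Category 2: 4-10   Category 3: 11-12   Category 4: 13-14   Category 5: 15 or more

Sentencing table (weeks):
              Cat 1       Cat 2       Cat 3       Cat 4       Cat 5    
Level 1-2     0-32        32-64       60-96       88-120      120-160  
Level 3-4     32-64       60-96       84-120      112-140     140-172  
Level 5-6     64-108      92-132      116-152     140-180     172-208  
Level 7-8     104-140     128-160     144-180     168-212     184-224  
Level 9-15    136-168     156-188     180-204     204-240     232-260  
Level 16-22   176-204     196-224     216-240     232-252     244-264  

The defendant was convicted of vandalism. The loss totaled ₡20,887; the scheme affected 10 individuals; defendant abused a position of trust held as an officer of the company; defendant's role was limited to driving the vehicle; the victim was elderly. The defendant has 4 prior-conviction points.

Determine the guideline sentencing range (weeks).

Base offense level for vandalism: 13.
§1 does not apply.
§2 applies (level before this adjustment is 13 ≥ 9, so +5): 13 + 5 = 18.
§4 applies (level before this adjustment is 18 ≥ 7, so +3): 18 + 3 = 21.
§5 applies: 21 + 2 = 23.
§6 applies: 23 − 2 = 21.
§7 does not apply.
§8 applies: 21 + 2 = 23.
Level 23 exceeds the maximum of 22; capped at 22.
Final offense level: 22.
Criminal history: 4 prior points → Category 2 (4-10).
Level 22 falls in the 16-22 band.
Grid: Level 16-22 × Category 2 = 196-224 weeks.

196-224 weeks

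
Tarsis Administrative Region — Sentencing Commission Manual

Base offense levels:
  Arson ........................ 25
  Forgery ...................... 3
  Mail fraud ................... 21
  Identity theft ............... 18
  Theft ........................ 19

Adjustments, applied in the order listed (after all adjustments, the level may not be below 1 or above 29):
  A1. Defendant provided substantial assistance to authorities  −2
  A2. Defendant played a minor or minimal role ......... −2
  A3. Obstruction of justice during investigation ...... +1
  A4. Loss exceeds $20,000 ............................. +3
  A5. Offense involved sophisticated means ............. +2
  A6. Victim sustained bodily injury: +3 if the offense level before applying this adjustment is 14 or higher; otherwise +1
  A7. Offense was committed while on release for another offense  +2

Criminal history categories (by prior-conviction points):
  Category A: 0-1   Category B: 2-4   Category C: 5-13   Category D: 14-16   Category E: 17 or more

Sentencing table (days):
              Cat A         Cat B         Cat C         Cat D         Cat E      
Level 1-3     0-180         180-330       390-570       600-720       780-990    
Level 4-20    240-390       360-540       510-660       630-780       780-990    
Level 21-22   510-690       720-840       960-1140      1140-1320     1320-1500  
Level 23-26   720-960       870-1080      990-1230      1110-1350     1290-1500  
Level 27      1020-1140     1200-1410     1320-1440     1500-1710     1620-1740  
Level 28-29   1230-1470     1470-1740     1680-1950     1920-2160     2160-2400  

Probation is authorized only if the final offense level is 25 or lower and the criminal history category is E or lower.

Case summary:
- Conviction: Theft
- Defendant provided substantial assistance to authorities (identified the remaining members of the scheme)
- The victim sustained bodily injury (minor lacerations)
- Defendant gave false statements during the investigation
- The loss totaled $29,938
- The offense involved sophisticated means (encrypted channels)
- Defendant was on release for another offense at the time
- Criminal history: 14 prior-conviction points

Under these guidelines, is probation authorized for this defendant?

Base offense level for theft: 19.
A1 applies: 19 − 2 = 17.
A3 applies: 17 + 1 = 18.
A4 applies: 18 + 3 = 21.
A5 applies: 21 + 2 = 23.
A6 applies (level before this adjustment is 23 ≥ 14, so +3): 23 + 3 = 26.
A7 applies: 26 + 2 = 28.
Final offense level: 28.
Criminal history: 14 prior points → Category D (14-16).
Level 28 falls in the 28-29 band.
Grid: Level 28-29 × Category D = 1920-2160 days.
Probation check: level 28 > 25 and category D ≤ E → not eligible.

No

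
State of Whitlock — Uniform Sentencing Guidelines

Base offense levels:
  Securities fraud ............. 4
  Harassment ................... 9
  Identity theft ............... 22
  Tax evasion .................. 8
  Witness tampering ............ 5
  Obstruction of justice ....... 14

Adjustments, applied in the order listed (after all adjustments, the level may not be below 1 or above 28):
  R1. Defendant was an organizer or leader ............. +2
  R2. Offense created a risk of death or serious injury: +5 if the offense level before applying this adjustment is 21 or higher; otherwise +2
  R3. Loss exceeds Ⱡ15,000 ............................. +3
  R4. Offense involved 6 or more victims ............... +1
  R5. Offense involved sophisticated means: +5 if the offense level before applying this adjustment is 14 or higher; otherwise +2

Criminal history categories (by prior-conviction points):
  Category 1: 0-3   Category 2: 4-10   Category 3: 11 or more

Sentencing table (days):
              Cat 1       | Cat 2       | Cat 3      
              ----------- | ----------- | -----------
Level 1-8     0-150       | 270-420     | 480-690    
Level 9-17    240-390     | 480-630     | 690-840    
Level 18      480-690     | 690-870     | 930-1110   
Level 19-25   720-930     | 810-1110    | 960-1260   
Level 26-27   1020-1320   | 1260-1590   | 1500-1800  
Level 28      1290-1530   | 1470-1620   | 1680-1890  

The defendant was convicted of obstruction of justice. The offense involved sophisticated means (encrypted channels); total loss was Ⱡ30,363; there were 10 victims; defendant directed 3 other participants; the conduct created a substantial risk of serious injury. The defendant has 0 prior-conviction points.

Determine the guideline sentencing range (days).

Base offense level for obstruction of justice: 14.
R1 applies: 14 + 2 = 16.
R2 applies (level before this adjustment is 16 < 21, so +2): 16 + 2 = 18.
R3 applies: 18 + 3 = 21.
R4 applies: 21 + 1 = 22.
R5 applies (level before this adjustment is 22 ≥ 14, so +5): 22 + 5 = 27.
Final offense level: 27.
Criminal history: 0 prior points → Category 1 (0-3).
Level 27 falls in the 26-27 band.
Grid: Level 26-27 × Category 1 = 1020-1320 days.

1020-1320 days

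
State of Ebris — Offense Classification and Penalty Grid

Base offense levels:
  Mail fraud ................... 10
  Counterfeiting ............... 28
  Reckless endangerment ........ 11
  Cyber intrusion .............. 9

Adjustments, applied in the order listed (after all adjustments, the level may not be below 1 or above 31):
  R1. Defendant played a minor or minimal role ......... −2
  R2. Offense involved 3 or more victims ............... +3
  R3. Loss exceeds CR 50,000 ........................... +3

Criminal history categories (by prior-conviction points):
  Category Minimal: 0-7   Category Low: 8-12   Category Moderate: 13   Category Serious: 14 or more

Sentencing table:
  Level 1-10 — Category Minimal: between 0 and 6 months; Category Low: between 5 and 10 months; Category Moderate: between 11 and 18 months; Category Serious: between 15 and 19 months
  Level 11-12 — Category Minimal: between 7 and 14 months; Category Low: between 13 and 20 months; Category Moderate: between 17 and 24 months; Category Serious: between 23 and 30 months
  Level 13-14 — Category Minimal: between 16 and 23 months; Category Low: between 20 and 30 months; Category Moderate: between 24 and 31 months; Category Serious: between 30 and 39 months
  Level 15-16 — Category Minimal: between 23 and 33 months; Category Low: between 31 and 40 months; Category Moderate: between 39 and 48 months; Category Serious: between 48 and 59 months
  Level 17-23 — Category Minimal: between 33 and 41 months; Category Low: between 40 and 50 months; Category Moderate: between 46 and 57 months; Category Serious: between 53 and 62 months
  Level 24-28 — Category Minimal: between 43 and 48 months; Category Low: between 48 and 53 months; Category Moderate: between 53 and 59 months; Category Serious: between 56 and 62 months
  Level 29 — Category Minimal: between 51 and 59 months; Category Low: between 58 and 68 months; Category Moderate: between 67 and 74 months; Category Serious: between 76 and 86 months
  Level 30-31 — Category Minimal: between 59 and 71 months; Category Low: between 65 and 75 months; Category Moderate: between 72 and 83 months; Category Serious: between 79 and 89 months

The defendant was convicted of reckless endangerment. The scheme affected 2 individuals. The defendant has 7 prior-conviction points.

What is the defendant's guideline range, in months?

Base offense level for reckless endangerment: 11.
Final offense level: 11.
Criminal history: 7 prior points → Category Minimal (0-7).
Level 11 falls in the 11-12 band.
Grid: Level 11-12 × Category Minimal = 7-14 months.

7-14 months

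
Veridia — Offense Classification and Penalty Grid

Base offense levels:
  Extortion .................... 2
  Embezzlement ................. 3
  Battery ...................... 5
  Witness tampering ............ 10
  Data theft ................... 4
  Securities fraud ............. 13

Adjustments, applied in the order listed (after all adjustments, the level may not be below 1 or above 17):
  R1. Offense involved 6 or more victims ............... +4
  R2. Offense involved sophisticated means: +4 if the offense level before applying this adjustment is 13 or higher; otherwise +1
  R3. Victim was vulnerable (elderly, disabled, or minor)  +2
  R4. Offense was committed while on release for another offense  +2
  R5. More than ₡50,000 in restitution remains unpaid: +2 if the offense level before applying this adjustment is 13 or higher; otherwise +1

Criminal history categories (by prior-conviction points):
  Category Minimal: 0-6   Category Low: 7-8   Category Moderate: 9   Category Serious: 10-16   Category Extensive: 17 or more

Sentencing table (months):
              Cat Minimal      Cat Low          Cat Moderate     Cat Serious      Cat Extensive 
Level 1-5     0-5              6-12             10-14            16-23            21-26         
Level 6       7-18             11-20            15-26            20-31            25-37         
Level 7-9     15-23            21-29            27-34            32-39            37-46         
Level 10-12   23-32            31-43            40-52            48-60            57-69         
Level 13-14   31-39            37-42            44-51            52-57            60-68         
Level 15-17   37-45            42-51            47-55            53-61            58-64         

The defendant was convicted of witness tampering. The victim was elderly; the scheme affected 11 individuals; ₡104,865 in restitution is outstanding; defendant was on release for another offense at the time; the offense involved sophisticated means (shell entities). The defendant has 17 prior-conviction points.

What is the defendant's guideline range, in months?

Base offense level for witness tampering: 10.
R1 applies: 10 + 4 = 14.
R2 applies (level before this adjustment is 14 ≥ 13, so +4): 14 + 4 = 18.
R3 applies: 18 + 2 = 20.
R4 applies: 20 + 2 = 22.
R5 applies (level before this adjustment is 22 ≥ 13, so +2): 22 + 2 = 24.
Level 24 exceeds the maximum of 17; capped at 17.
Final offense level: 17.
Criminal history: 17 prior points → Category Extensive (17+).
Level 17 falls in the 15-17 band.
Grid: Level 15-17 × Category Extensive = 58-64 months.

58-64 months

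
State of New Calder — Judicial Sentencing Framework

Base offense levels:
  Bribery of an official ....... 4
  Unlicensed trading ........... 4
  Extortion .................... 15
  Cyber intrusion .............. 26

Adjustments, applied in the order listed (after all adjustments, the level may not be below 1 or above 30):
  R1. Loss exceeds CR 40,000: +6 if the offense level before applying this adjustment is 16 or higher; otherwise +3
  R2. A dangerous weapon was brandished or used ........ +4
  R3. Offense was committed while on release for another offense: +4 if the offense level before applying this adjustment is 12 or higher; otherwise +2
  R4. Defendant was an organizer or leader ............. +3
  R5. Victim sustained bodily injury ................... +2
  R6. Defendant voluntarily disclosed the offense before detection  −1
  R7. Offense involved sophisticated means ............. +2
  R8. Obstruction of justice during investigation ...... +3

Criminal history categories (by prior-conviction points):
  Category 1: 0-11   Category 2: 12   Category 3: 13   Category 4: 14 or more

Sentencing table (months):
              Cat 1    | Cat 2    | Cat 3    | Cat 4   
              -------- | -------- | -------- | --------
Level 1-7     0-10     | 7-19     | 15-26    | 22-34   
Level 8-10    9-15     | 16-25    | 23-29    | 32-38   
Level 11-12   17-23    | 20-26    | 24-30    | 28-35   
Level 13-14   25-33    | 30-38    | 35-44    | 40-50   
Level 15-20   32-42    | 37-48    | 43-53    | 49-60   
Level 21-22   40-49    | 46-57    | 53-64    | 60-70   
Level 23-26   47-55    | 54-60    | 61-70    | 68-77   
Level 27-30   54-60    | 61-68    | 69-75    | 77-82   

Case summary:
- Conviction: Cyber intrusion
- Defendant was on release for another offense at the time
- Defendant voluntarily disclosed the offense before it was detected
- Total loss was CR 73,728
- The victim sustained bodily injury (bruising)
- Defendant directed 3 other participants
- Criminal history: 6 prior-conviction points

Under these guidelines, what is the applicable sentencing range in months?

Base offense level for cyber intrusion: 26.
R1 applies (level before this adjustment is 26 ≥ 16, so +6): 26 + 6 = 32.
R3 applies (level before this adjustment is 32 ≥ 12, so +4): 32 + 4 = 36.
R4 applies: 36 + 3 = 39.
R5 applies: 39 + 2 = 41.
R6 applies: 41 − 1 = 40.
Level 40 exceeds the maximum of 30; capped at 30.
Final offense level: 30.
Criminal history: 6 prior points → Category 1 (0-11).
Level 30 falls in the 27-30 band.
Grid: Level 27-30 × Category 1 = 54-60 months.

54-60 months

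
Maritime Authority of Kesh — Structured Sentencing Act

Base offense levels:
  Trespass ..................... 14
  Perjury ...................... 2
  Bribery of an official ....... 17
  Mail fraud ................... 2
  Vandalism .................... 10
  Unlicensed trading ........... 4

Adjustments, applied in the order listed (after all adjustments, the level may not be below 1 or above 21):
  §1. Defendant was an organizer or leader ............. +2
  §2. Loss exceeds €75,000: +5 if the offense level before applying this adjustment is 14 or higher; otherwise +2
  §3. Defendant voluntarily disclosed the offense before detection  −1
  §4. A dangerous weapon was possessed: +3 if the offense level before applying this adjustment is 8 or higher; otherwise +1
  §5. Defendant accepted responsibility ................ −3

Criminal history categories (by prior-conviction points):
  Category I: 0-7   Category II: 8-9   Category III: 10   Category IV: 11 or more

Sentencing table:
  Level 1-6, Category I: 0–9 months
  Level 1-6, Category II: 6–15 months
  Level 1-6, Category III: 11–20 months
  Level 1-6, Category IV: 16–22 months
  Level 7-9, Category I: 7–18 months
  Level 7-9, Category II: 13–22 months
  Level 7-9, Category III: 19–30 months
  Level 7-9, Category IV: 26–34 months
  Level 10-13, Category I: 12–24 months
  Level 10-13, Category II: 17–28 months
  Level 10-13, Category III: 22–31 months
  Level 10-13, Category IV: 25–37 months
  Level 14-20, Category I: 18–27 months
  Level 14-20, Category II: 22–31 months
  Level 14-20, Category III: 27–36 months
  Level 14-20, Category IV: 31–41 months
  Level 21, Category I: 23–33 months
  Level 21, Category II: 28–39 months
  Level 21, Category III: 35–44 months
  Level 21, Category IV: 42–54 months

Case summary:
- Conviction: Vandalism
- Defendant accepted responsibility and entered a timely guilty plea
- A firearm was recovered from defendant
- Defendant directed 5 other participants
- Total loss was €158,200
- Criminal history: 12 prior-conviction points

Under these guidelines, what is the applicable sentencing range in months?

31-41 months

Base offense level for vandalism: 10.
§1 applies: 10 + 2 = 12.
§2 applies (level before this adjustment is 12 < 14, so +2): 12 + 2 = 14.
§4 applies (level before this adjustment is 14 ≥ 8, so +3): 14 + 3 = 17.
§5 applies: 17 − 3 = 14.
Final offense level: 14.
Criminal history: 12 prior points → Category IV (11+).
Level 14 falls in the 14-20 band.
Grid: Level 14-20 × Category IV = 31-41 months.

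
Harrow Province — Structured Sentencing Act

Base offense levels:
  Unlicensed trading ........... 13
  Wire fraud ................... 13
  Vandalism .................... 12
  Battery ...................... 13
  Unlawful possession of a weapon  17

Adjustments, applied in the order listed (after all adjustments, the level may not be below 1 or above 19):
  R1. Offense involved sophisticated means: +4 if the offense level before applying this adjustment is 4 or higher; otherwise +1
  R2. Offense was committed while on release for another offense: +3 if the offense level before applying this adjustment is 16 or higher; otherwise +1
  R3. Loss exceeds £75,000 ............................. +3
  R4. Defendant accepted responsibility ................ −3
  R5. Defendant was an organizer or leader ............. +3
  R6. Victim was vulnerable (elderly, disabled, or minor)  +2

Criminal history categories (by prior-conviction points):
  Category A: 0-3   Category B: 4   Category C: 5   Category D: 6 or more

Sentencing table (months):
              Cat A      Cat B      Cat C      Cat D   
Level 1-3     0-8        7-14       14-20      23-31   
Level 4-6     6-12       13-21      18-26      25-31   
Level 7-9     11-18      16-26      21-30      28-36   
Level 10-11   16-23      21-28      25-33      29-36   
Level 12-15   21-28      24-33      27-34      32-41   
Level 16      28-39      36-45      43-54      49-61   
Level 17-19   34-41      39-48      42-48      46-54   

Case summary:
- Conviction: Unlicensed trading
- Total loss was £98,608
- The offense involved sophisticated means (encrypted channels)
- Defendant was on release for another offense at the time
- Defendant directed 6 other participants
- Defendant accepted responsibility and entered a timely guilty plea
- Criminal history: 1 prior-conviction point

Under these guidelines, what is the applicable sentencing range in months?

Base offense level for unlicensed trading: 13.
R1 applies (level before this adjustment is 13 ≥ 4, so +4): 13 + 4 = 17.
R2 applies (level before this adjustment is 17 ≥ 16, so +3): 17 + 3 = 20.
R3 applies: 20 + 3 = 23.
R4 applies: 23 − 3 = 20.
R5 applies: 20 + 3 = 23.
Level 23 exceeds the maximum of 19; capped at 19.
Final offense level: 19.
Criminal history: 1 prior point → Category A (0-3).
Level 19 falls in the 17-19 band.
Grid: Level 17-19 × Category A = 34-41 months.

34-41 months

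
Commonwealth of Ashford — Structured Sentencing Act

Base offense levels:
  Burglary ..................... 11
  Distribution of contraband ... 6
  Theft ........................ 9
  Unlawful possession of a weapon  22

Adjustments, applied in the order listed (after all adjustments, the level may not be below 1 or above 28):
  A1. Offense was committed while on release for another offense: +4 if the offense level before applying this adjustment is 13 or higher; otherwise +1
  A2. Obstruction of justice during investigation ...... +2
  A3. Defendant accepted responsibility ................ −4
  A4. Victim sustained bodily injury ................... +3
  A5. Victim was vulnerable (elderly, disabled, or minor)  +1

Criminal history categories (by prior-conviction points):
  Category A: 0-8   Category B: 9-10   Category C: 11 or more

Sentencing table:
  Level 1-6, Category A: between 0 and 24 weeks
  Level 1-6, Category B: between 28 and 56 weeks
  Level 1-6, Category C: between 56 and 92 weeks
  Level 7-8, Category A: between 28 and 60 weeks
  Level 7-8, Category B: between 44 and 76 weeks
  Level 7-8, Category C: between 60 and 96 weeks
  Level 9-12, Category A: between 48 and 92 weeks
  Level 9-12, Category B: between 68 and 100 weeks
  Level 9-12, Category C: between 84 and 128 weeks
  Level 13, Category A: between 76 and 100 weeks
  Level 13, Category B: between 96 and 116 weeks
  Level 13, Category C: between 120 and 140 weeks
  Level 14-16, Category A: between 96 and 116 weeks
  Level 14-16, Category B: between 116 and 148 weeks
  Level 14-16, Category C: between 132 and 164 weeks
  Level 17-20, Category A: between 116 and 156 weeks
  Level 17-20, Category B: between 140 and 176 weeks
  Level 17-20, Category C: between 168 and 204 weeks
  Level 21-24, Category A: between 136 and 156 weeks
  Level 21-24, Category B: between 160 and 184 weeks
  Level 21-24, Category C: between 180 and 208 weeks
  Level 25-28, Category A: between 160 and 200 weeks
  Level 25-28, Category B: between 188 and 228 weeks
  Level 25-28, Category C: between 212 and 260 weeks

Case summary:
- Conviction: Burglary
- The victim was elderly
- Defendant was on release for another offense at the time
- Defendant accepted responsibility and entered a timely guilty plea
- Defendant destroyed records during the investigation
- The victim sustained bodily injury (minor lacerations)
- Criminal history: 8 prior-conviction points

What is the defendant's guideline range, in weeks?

Base offense level for burglary: 11.
A1 applies (level before this adjustment is 11 < 13, so +1): 11 + 1 = 12.
A2 applies: 12 + 2 = 14.
A3 applies: 14 − 4 = 10.
A4 applies: 10 + 3 = 13.
A5 applies: 13 + 1 = 14.
Final offense level: 14.
Criminal history: 8 prior points → Category A (0-8).
Level 14 falls in the 14-16 band.
Grid: Level 14-16 × Category A = 96-116 weeks.

96-116 weeks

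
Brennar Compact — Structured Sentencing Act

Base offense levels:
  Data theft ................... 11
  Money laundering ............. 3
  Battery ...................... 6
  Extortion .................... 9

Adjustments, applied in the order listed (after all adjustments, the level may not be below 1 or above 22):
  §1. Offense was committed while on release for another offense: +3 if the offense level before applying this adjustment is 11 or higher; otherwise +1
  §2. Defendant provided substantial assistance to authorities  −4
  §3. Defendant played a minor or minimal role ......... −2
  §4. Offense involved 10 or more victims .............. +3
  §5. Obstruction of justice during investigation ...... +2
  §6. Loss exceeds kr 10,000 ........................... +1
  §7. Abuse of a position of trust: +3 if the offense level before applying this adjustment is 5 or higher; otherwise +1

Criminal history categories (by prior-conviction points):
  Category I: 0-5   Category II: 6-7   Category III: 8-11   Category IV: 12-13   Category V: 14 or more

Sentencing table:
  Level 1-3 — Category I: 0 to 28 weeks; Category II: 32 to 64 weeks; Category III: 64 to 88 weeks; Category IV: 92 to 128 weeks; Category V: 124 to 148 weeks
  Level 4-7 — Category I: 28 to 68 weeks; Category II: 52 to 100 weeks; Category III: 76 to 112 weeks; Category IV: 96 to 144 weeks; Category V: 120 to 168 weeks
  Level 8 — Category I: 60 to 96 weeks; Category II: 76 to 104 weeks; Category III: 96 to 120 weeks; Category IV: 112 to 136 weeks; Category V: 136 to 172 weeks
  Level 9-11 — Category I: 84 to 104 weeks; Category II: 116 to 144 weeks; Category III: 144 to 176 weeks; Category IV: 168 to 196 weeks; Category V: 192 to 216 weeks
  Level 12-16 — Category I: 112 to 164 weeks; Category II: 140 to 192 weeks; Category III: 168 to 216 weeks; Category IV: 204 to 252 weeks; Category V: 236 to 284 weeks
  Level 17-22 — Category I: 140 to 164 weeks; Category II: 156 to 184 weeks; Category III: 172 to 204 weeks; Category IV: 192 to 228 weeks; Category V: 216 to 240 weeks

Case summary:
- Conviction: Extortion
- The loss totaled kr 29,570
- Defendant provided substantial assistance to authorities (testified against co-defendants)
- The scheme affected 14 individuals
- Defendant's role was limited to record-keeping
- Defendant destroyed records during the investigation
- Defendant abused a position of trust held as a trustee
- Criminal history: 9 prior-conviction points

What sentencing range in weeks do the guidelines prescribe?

168-216 weeks

Base offense level for extortion: 9.
§1 does not apply.
§2 applies: 9 − 4 = 5.
§3 applies: 5 − 2 = 3.
§4 applies: 3 + 3 = 6.
§5 applies: 6 + 2 = 8.
§6 applies: 8 + 1 = 9.
§7 applies (level before this adjustment is 9 ≥ 5, so +3): 9 + 3 = 12.
Final offense level: 12.
Criminal history: 9 prior points → Category III (8-11).
Level 12 falls in the 12-16 band.
Grid: Level 12-16 × Category III = 168-216 weeks.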